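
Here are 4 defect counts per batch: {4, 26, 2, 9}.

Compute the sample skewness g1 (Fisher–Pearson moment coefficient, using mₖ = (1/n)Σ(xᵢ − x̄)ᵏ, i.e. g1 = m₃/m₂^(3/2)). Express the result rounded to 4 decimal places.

x̄ = (4 + 26 + 2 + 9) / 4 = 10.2500
deviations (xᵢ − x̄): -6.2500, 15.7500, -8.2500, -1.2500
Σ(xᵢ − x̄)² = 356.7500 ⇒ m₂ = 356.7500/4 = 89.18750
Σ(xᵢ − x̄)³ = 3099.3750 ⇒ m₃ = 3099.3750/4 = 774.84375
m₂^(3/2) = 89.18750^(1.5) = 842.27902
g1 = m₃ / m₂^(3/2) = 774.84375 / 842.27902 ≈ 0.9199

0.9199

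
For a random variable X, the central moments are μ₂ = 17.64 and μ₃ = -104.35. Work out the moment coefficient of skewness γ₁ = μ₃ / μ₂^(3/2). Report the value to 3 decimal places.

σ = √μ₂ = √17.64 = 4.20000
σ³ = μ₂^(3/2) = 74.08800
γ₁ = μ₃/σ³ = -104.35 / 74.08800 ≈ -1.408

-1.408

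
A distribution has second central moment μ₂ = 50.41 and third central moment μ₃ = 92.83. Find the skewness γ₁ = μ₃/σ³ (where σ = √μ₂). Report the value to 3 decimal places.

0.259

σ = √μ₂ = √50.41 = 7.10000
σ³ = μ₂^(3/2) = 357.91100
γ₁ = μ₃/σ³ = 92.83 / 357.91100 ≈ 0.259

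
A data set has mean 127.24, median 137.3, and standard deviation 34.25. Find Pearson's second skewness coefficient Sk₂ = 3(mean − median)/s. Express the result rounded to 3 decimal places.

-0.881

Sk₂ = 3(127.24 − 137.3) / 34.25 = 3 × -10.0600 / 34.25
    = -30.1800 / 34.25 ≈ -0.881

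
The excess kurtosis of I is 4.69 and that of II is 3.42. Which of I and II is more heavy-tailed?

I

Higher excess kurtosis ⇒ heavier tails relative to the normal distribution.
4.69 vs 3.42: the larger is 4.69, so I has heavier tails.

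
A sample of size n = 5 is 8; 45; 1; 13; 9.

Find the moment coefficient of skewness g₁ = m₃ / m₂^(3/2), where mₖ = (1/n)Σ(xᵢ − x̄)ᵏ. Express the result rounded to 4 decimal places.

1.2599

x̄ = (8 + 45 + 1 + 13 + 9) / 5 = 15.2000
deviations (xᵢ − x̄): -7.2000, 29.8000, -14.2000, -2.2000, -6.2000
Σ(xᵢ − x̄)² = 1184.8000 ⇒ m₂ = 1184.8000/5 = 236.96000
Σ(xᵢ − x̄)³ = 22978.0800 ⇒ m₃ = 22978.0800/5 = 4595.61600
m₂^(3/2) = 236.96000^(1.5) = 3647.64497
g₁ = m₃ / m₂^(3/2) = 4595.61600 / 3647.64497 ≈ 1.2599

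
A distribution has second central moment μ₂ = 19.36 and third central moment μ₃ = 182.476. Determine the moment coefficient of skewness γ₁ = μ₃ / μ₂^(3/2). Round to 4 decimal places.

σ = √μ₂ = √19.36 = 4.40000
σ³ = μ₂^(3/2) = 85.18400
γ₁ = μ₃/σ³ = 182.476 / 85.18400 ≈ 2.1421

2.1421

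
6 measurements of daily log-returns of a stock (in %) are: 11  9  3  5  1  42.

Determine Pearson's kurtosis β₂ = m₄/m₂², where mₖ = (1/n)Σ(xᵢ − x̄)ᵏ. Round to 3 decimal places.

3.786

x̄ = 11.8333
Σ(xᵢ − x̄)² = 1160.8333 ⇒ m₂ = 193.47222
Σ(xᵢ − x̄)⁴ = 850257.8194 ⇒ m₄ = 141709.63657
m₂² = 37431.50077
β₂ = m₄/m₂² = 141709.63657 / 37431.50077 ≈ 3.786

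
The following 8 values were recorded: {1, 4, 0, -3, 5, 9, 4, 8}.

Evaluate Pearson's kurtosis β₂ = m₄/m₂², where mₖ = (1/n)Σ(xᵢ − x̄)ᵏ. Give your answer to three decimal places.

2.034

x̄ = 3.5000
Σ(xᵢ − x̄)² = 114.0000 ⇒ m₂ = 14.25000
Σ(xᵢ − x̄)⁴ = 3304.5000 ⇒ m₄ = 413.06250
m₂² = 203.06250
β₂ = m₄/m₂² = 413.06250 / 203.06250 ≈ 2.034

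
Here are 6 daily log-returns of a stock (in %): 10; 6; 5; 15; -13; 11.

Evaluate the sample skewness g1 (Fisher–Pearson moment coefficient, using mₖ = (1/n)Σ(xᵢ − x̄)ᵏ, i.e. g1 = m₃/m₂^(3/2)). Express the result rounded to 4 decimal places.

x̄ = (10 + 6 + 5 + 15 - 13 + 11) / 6 = 5.6667
deviations (xᵢ − x̄): 4.3333, 0.3333, -0.6667, 9.3333, -18.6667, 5.3333
Σ(xᵢ − x̄)² = 483.3333 ⇒ m₂ = 483.3333/6 = 80.55556
Σ(xᵢ − x̄)³ = -5458.4444 ⇒ m₃ = -5458.4444/6 = -909.74074
m₂^(3/2) = 80.55556^(1.5) = 723.00824
g1 = m₃ / m₂^(3/2) = -909.74074 / 723.00824 ≈ -1.2583

-1.2583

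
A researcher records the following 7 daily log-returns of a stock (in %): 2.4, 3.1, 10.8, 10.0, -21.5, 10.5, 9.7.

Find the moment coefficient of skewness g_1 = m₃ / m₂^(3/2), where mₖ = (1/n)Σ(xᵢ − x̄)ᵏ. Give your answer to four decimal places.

-1.6726

x̄ = (2.4 + 3.1 + 10.8 + 10.0 - 21.5 + 10.5 + 9.7) / 7 = 3.5714
deviations (xᵢ − x̄): -1.1714, -0.4714, 7.2286, 6.4286, -25.0714, 6.9286, 6.1286
Σ(xᵢ − x̄)² = 809.3143 ⇒ m₂ = 809.3143/7 = 115.61633
Σ(xᵢ − x̄)³ = -14554.8520 ⇒ m₃ = -14554.8520/7 = -2079.26458
m₂^(3/2) = 115.61633^(1.5) = 1243.16493
g_1 = m₃ / m₂^(3/2) = -2079.26458 / 1243.16493 ≈ -1.6726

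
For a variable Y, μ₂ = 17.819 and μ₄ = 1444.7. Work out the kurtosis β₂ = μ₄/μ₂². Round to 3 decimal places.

μ₂² = 17.819² = 317.51676
μ₄/μ₂² = 1444.7 / 317.51676 = 4.55000
β₂ ≈ 4.550

4.550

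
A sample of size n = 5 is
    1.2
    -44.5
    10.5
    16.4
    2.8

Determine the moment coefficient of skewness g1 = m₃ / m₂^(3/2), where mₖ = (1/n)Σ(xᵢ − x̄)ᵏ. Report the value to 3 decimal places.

-1.259

x̄ = (1.2 - 44.5 + 10.5 + 16.4 + 2.8) / 5 = -2.7200
deviations (xᵢ − x̄): 3.9200, -41.7800, 13.2200, 19.1200, 5.5200
Σ(xᵢ − x̄)² = 2331.7480 ⇒ m₂ = 2331.7480/5 = 466.34960
Σ(xᵢ − x̄)³ = -63401.1941 ⇒ m₃ = -63401.1941/5 = -12680.23882
m₂^(3/2) = 466.34960^(1.5) = 10070.87981
g1 = m₃ / m₂^(3/2) = -12680.23882 / 10070.87981 ≈ -1.259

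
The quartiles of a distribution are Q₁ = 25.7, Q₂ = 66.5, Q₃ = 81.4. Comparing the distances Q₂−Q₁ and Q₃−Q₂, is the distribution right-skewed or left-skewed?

Q₂ − Q₁ = 40.8;  Q₃ − Q₂ = 14.9
Q₂ − Q₁ > Q₃ − Q₂ ⇒ the lower half is more spread out ⇒ left-skewed.

left-skewed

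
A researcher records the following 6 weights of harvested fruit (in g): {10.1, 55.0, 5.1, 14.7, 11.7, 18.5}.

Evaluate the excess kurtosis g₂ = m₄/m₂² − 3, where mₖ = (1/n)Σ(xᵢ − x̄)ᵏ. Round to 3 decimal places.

0.781

x̄ = 19.1833
Σ(xᵢ − x̄)² = 1640.2483 ⇒ m₂ = 273.37472
Σ(xᵢ − x̄)⁴ = 1695348.6058 ⇒ m₄ = 282558.10096
m₂² = 74733.73875
g₂ = m₄/m₂² − 3 = 3.78086 − 3 ≈ 0.781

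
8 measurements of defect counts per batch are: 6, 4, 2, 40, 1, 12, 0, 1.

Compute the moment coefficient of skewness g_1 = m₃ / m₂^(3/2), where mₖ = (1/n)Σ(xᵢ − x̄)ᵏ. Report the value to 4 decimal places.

x̄ = (6 + 4 + 2 + 40 + 1 + 12 + 0 + 1) / 8 = 8.2500
deviations (xᵢ − x̄): -2.2500, -4.2500, -6.2500, 31.7500, -7.2500, 3.7500, -8.2500, -7.2500
Σ(xᵢ − x̄)² = 1257.5000 ⇒ m₂ = 1257.5000/8 = 157.18750
Σ(xᵢ − x̄)³ = 30402.7500 ⇒ m₃ = 30402.7500/8 = 3800.34375
m₂^(3/2) = 157.18750^(1.5) = 1970.72947
g_1 = m₃ / m₂^(3/2) = 3800.34375 / 1970.72947 ≈ 1.9284

1.9284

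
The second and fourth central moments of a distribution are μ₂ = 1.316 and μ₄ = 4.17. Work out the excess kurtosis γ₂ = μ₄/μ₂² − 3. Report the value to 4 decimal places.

μ₂² = 1.316² = 1.73186
μ₄/μ₂² = 4.17 / 1.73186 = 2.40782
γ₂ = 2.40782 − 3 ≈ -0.5922

-0.5922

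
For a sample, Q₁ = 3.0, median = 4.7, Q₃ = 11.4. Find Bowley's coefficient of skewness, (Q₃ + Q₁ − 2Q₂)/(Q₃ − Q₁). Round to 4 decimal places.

numerator: Q₃ + Q₁ − 2Q₂ = 11.4 + 3.0 − 2×4.7 = 5.0000
denominator: Q₃ − Q₁ = 11.4 − 3.0 = 8.4000
Bowley skewness = 5.0000 / 8.4000 ≈ 0.5952

0.5952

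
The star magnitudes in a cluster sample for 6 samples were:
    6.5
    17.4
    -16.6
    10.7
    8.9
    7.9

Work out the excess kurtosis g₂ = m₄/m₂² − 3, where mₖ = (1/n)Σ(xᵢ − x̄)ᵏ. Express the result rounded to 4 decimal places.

0.5646

x̄ = 5.8000
Σ(xᵢ − x̄)² = 674.8400 ⇒ m₂ = 112.47333
Σ(xᵢ − x̄)⁴ = 270558.0116 ⇒ m₄ = 45093.00193
m₂² = 12650.25071
g₂ = m₄/m₂² − 3 = 3.56459 − 3 ≈ 0.5646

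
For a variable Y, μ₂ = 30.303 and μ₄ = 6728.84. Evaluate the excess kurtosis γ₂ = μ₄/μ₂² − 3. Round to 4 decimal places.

μ₂² = 30.303² = 918.27181
μ₄/μ₂² = 6728.84 / 918.27181 = 7.32772
γ₂ = 7.32772 − 3 ≈ 4.3277

4.3277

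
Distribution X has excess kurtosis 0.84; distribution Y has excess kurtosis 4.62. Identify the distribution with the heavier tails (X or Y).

Higher excess kurtosis ⇒ heavier tails relative to the normal distribution.
0.84 vs 4.62: the larger is 4.62, so Y has heavier tails.

Y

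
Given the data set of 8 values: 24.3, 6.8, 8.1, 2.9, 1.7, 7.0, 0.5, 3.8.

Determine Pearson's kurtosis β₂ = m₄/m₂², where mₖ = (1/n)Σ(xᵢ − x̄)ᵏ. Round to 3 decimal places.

x̄ = 6.8875
Σ(xᵢ − x̄)² = 397.8288 ⇒ m₂ = 49.72859
Σ(xᵢ − x̄)⁴ = 94661.9601 ⇒ m₄ = 11832.74501
m₂² = 2472.93304
β₂ = m₄/m₂² = 11832.74501 / 2472.93304 ≈ 4.785

4.785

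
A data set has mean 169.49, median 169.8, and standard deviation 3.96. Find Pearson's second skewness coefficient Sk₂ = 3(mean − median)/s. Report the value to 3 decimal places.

-0.235

Sk₂ = 3(169.49 − 169.8) / 3.96 = 3 × -0.3100 / 3.96
    = -0.9300 / 3.96 ≈ -0.235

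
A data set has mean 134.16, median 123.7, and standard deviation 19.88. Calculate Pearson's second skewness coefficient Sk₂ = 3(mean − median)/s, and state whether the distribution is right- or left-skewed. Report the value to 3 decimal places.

Sk₂ = 3(134.16 − 123.7) / 19.88 = 3 × 10.4600 / 19.88
    = 31.3800 / 19.88 ≈ 1.578
Sk₂ > 0 ⇒ mean > median ⇒ right-skewed (positive skew).

1.578, right-skewed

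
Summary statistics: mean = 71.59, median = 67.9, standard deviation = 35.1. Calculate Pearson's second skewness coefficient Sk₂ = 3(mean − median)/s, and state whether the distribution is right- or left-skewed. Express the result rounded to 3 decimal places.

0.315, right-skewed

Sk₂ = 3(71.59 − 67.9) / 35.1 = 3 × 3.6900 / 35.1
    = 11.0700 / 35.1 ≈ 0.315
Sk₂ > 0 ⇒ mean > median ⇒ right-skewed (positive skew).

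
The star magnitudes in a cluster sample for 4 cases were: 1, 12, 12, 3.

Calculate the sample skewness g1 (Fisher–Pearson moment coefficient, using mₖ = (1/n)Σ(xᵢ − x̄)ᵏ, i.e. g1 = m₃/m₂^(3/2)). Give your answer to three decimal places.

x̄ = (1 + 12 + 12 + 3) / 4 = 7.0000
deviations (xᵢ − x̄): -6.0000, 5.0000, 5.0000, -4.0000
Σ(xᵢ − x̄)² = 102.0000 ⇒ m₂ = 102.0000/4 = 25.50000
Σ(xᵢ − x̄)³ = -30.0000 ⇒ m₃ = -30.0000/4 = -7.50000
m₂^(3/2) = 25.50000^(1.5) = 128.76869
g1 = m₃ / m₂^(3/2) = -7.50000 / 128.76869 ≈ -0.058

-0.058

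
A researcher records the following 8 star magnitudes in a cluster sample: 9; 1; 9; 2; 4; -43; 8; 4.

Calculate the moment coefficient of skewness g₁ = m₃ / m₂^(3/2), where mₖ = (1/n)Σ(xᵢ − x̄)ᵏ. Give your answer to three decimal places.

-2.124

x̄ = (9 + 1 + 9 + 2 + 4 - 43 + 8 + 4) / 8 = -0.7500
deviations (xᵢ − x̄): 9.7500, 1.7500, 9.7500, 2.7500, 4.7500, -42.2500, 8.7500, 4.7500
Σ(xᵢ − x̄)² = 2107.5000 ⇒ m₂ = 2107.5000/8 = 263.43750
Σ(xᵢ − x̄)³ = -72654.7500 ⇒ m₃ = -72654.7500/8 = -9081.84375
m₂^(3/2) = 263.43750^(1.5) = 4275.79027
g₁ = m₃ / m₂^(3/2) = -9081.84375 / 4275.79027 ≈ -2.124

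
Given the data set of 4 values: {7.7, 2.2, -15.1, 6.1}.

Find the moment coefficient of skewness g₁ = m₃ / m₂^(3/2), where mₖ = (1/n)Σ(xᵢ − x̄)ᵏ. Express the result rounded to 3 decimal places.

x̄ = (7.7 + 2.2 - 15.1 + 6.1) / 4 = 0.2250
deviations (xᵢ − x̄): 7.4750, 1.9750, -15.3250, 5.8750
Σ(xᵢ − x̄)² = 329.1475 ⇒ m₂ = 329.1475/4 = 82.28687
Σ(xᵢ − x̄)³ = -2971.0091 ⇒ m₃ = -2971.0091/4 = -742.75228
m₂^(3/2) = 82.28687^(1.5) = 746.44163
g₁ = m₃ / m₂^(3/2) = -742.75228 / 746.44163 ≈ -0.995

-0.995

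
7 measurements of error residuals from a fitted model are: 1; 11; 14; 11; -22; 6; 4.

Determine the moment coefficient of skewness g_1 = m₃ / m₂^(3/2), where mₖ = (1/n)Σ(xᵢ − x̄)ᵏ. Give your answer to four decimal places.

x̄ = (1 + 11 + 14 + 11 - 22 + 6 + 4) / 7 = 3.5714
deviations (xᵢ − x̄): -2.5714, 7.4286, 10.4286, 7.4286, -25.5714, 2.4286, 0.4286
Σ(xᵢ − x̄)² = 885.7143 ⇒ m₂ = 885.7143/7 = 126.53061
Σ(xᵢ − x̄)³ = -14769.6735 ⇒ m₃ = -14769.6735/7 = -2109.95335
m₂^(3/2) = 126.53061^(1.5) = 1423.29005
g_1 = m₃ / m₂^(3/2) = -2109.95335 / 1423.29005 ≈ -1.4824

-1.4824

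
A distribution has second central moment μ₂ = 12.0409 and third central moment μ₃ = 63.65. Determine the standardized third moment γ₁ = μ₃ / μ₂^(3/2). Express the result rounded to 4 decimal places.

1.5234

σ = √μ₂ = √12.0409 = 3.47000
σ³ = μ₂^(3/2) = 41.78192
γ₁ = μ₃/σ³ = 63.65 / 41.78192 ≈ 1.5234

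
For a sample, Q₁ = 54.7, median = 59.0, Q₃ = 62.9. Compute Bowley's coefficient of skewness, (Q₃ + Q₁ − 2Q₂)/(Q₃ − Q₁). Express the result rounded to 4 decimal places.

numerator: Q₃ + Q₁ − 2Q₂ = 62.9 + 54.7 − 2×59.0 = -0.4000
denominator: Q₃ − Q₁ = 62.9 − 54.7 = 8.2000
Bowley skewness = -0.4000 / 8.2000 ≈ -0.0488

-0.0488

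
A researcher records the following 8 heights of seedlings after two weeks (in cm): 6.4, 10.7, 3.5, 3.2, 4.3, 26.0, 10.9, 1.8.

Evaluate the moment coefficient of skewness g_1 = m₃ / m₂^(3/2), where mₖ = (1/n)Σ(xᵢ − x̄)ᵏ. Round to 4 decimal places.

x̄ = (6.4 + 10.7 + 3.5 + 3.2 + 4.3 + 26.0 + 10.9 + 1.8) / 8 = 8.3500
deviations (xᵢ − x̄): -1.9500, 2.3500, -4.8500, -5.1500, -4.0500, 17.6500, 2.5500, -6.5500
Σ(xᵢ − x̄)² = 436.7000 ⇒ m₂ = 436.7000/8 = 54.58750
Σ(xᵢ − x̄)³ = 4922.4000 ⇒ m₃ = 4922.4000/8 = 615.30000
m₂^(3/2) = 54.58750^(1.5) = 403.31076
g_1 = m₃ / m₂^(3/2) = 615.30000 / 403.31076 ≈ 1.5256

1.5256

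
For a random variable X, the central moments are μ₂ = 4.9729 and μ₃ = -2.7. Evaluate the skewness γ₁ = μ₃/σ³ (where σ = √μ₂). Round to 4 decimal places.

-0.2435

σ = √μ₂ = √4.9729 = 2.23000
σ³ = μ₂^(3/2) = 11.08957
γ₁ = μ₃/σ³ = -2.7 / 11.08957 ≈ -0.2435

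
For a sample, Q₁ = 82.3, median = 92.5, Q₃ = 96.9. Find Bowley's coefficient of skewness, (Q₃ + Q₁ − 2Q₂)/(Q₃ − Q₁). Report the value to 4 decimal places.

numerator: Q₃ + Q₁ − 2Q₂ = 96.9 + 82.3 − 2×92.5 = -5.8000
denominator: Q₃ − Q₁ = 96.9 − 82.3 = 14.6000
Bowley skewness = -5.8000 / 14.6000 ≈ -0.3973

-0.3973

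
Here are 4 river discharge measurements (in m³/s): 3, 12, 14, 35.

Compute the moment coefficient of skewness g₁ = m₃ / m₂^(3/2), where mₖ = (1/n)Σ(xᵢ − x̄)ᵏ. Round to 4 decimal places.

0.7117

x̄ = (3 + 12 + 14 + 35) / 4 = 16.0000
deviations (xᵢ − x̄): -13.0000, -4.0000, -2.0000, 19.0000
Σ(xᵢ − x̄)² = 550.0000 ⇒ m₂ = 550.0000/4 = 137.50000
Σ(xᵢ − x̄)³ = 4590.0000 ⇒ m₃ = 4590.0000/4 = 1147.50000
m₂^(3/2) = 137.50000^(1.5) = 1612.33042
g₁ = m₃ / m₂^(3/2) = 1147.50000 / 1612.33042 ≈ 0.7117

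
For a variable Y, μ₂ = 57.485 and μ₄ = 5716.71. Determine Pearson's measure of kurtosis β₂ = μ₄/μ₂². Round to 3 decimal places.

1.730

μ₂² = 57.485² = 3304.52523
μ₄/μ₂² = 5716.71 / 3304.52523 = 1.72996
β₂ ≈ 1.730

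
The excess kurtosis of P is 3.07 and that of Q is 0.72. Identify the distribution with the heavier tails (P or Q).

P

Higher excess kurtosis ⇒ heavier tails relative to the normal distribution.
3.07 vs 0.72: the larger is 3.07, so P has heavier tails.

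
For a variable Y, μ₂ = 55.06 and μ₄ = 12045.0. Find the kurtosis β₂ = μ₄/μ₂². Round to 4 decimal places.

3.9731

μ₂² = 55.06² = 3031.60360
μ₄/μ₂² = 12045.0 / 3031.60360 = 3.97314
β₂ ≈ 3.9731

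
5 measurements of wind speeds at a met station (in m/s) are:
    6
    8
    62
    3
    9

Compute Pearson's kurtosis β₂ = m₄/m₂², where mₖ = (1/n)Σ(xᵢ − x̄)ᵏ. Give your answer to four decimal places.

x̄ = 17.6000
Σ(xᵢ − x̄)² = 2485.2000 ⇒ m₂ = 497.04000
Σ(xᵢ − x̄)⁴ = 3963767.3760 ⇒ m₄ = 792753.47520
m₂² = 247048.76160
β₂ = m₄/m₂² = 792753.47520 / 247048.76160 ≈ 3.2089

3.2089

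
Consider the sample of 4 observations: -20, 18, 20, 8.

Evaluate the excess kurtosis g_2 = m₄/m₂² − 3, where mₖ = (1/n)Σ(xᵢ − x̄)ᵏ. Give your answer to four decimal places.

x̄ = 6.5000
Σ(xᵢ − x̄)² = 1019.0000 ⇒ m₂ = 254.75000
Σ(xᵢ − x̄)⁴ = 543865.2500 ⇒ m₄ = 135966.31250
m₂² = 64897.56250
g_2 = m₄/m₂² − 3 = 2.09509 − 3 ≈ -0.9049

-0.9049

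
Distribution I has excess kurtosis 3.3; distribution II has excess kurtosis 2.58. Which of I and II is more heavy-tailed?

I

Higher excess kurtosis ⇒ heavier tails relative to the normal distribution.
3.3 vs 2.58: the larger is 3.3, so I has heavier tails.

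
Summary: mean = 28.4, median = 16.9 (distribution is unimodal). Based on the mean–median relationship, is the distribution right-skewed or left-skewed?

mean − median = 28.4 − 16.9 = 11.5
mean > median ⇒ the longer tail is on the right ⇒ right-skewed (positively skewed).

right-skewed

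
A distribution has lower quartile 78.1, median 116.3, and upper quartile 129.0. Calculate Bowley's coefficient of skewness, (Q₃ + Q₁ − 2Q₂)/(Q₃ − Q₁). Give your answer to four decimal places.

numerator: Q₃ + Q₁ − 2Q₂ = 129.0 + 78.1 − 2×116.3 = -25.5000
denominator: Q₃ − Q₁ = 129.0 − 78.1 = 50.9000
Bowley skewness = -25.5000 / 50.9000 ≈ -0.5010

-0.5010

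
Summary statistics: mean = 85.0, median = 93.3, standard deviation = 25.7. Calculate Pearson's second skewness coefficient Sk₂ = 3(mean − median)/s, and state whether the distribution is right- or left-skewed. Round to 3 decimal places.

Sk₂ = 3(85.0 − 93.3) / 25.7 = 3 × -8.3000 / 25.7
    = -24.9000 / 25.7 ≈ -0.969
Sk₂ < 0 ⇒ mean < median ⇒ left-skewed (negative skew).

-0.969, left-skewed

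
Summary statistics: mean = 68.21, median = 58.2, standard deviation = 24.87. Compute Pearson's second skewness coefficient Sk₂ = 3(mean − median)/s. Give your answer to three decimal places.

1.207

Sk₂ = 3(68.21 − 58.2) / 24.87 = 3 × 10.0100 / 24.87
    = 30.0300 / 24.87 ≈ 1.207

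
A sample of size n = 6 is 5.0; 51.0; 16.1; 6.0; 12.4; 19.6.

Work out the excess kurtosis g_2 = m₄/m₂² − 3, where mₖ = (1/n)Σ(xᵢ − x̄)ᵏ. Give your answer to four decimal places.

0.4569

x̄ = 18.3500
Σ(xᵢ − x̄)² = 1438.7950 ⇒ m₂ = 239.79917
Σ(xᵢ − x̄)⁴ = 1192711.7503 ⇒ m₄ = 198785.29172
m₂² = 57503.64033
g_2 = m₄/m₂² − 3 = 3.45692 − 3 ≈ 0.4569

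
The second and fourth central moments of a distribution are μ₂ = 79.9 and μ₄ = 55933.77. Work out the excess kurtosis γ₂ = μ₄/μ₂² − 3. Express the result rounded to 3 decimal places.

μ₂² = 79.9² = 6384.01000
μ₄/μ₂² = 55933.77 / 6384.01000 = 8.76154
γ₂ = 8.76154 − 3 ≈ 5.762

5.762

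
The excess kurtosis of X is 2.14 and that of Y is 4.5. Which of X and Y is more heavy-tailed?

Y

Higher excess kurtosis ⇒ heavier tails relative to the normal distribution.
2.14 vs 4.5: the larger is 4.5, so Y has heavier tails.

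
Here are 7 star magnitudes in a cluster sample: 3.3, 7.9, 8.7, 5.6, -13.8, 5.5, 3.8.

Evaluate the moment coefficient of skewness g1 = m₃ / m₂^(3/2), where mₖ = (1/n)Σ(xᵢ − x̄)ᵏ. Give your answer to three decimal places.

x̄ = (3.3 + 7.9 + 8.7 + 5.6 - 13.8 + 5.5 + 3.8) / 7 = 3.0000
deviations (xᵢ − x̄): 0.3000, 4.9000, 5.7000, 2.6000, -16.8000, 2.5000, 0.8000
Σ(xᵢ − x̄)² = 352.4800 ⇒ m₂ = 352.4800/7 = 50.35429
Σ(xᵢ − x̄)³ = -4405.0500 ⇒ m₃ = -4405.0500/7 = -629.29286
m₂^(3/2) = 50.35429^(1.5) = 357.31781
g1 = m₃ / m₂^(3/2) = -629.29286 / 357.31781 ≈ -1.761

-1.761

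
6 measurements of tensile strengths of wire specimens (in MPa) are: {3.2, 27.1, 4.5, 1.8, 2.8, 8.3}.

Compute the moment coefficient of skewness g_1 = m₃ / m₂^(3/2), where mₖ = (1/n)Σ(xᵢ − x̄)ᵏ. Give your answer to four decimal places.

1.5858

x̄ = (3.2 + 27.1 + 4.5 + 1.8 + 2.8 + 8.3) / 6 = 7.9500
deviations (xᵢ − x̄): -4.7500, 19.1500, -3.4500, -6.1500, -5.1500, 0.3500
Σ(xᵢ − x̄)² = 465.6550 ⇒ m₂ = 465.6550/6 = 77.60917
Σ(xᵢ − x̄)³ = 6505.3440 ⇒ m₃ = 6505.3440/6 = 1084.22400
m₂^(3/2) = 77.60917^(1.5) = 683.70622
g_1 = m₃ / m₂^(3/2) = 1084.22400 / 683.70622 ≈ 1.5858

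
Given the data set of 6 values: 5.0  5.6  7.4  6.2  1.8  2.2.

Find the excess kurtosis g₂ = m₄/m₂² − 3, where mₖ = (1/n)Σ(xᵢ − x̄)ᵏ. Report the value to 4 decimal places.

x̄ = 4.7000
Σ(xᵢ − x̄)² = 25.1000 ⇒ m₂ = 4.18333
Σ(xᵢ − x̄)⁴ = 168.6614 ⇒ m₄ = 28.11023
m₂² = 17.50028
g₂ = m₄/m₂² − 3 = 1.60627 − 3 ≈ -1.3937

-1.3937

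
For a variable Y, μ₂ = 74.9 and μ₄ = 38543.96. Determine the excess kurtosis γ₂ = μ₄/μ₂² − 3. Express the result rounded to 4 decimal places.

3.8706

μ₂² = 74.9² = 5610.01000
μ₄/μ₂² = 38543.96 / 5610.01000 = 6.87057
γ₂ = 6.87057 − 3 ≈ 3.8706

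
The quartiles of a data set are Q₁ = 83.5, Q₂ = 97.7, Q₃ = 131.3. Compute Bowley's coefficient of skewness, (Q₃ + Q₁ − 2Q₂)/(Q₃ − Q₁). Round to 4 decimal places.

numerator: Q₃ + Q₁ − 2Q₂ = 131.3 + 83.5 − 2×97.7 = 19.4000
denominator: Q₃ − Q₁ = 131.3 − 83.5 = 47.8000
Bowley skewness = 19.4000 / 47.8000 ≈ 0.4059

0.4059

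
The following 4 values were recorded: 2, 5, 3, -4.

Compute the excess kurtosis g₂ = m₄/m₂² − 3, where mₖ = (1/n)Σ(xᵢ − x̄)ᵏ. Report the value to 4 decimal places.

-0.8859

x̄ = 1.5000
Σ(xᵢ − x̄)² = 45.0000 ⇒ m₂ = 11.25000
Σ(xᵢ − x̄)⁴ = 1070.2500 ⇒ m₄ = 267.56250
m₂² = 126.56250
g₂ = m₄/m₂² − 3 = 2.11407 − 3 ≈ -0.8859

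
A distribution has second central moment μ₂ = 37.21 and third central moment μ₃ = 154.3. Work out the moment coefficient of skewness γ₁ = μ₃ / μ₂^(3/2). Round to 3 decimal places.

σ = √μ₂ = √37.21 = 6.10000
σ³ = μ₂^(3/2) = 226.98100
γ₁ = μ₃/σ³ = 154.3 / 226.98100 ≈ 0.680

0.680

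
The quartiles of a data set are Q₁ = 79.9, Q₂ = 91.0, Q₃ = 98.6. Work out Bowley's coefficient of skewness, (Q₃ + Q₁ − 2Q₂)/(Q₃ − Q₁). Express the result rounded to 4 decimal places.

-0.1872

numerator: Q₃ + Q₁ − 2Q₂ = 98.6 + 79.9 − 2×91.0 = -3.5000
denominator: Q₃ − Q₁ = 98.6 − 79.9 = 18.7000
Bowley skewness = -3.5000 / 18.7000 ≈ -0.1872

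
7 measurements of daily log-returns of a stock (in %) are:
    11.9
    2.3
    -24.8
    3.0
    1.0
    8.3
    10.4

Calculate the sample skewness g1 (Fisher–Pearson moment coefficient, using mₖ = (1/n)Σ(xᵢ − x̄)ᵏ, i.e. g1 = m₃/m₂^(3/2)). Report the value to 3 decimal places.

-1.561

x̄ = (11.9 + 2.3 - 24.8 + 3.0 + 1.0 + 8.3 + 10.4) / 7 = 1.7286
deviations (xᵢ − x̄): 10.1714, 0.5714, -26.5286, 1.2714, -0.7286, 6.5714, 8.6714
Σ(xᵢ − x̄)² = 928.0743 ⇒ m₂ = 928.0743/7 = 132.58204
Σ(xᵢ − x̄)³ = -16679.8974 ⇒ m₃ = -16679.8974/7 = -2382.84248
m₂^(3/2) = 132.58204^(1.5) = 1526.60630
g1 = m₃ / m₂^(3/2) = -2382.84248 / 1526.60630 ≈ -1.561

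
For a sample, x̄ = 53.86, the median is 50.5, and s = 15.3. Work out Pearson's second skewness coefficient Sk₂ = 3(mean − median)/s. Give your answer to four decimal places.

0.6588

Sk₂ = 3(53.86 − 50.5) / 15.3 = 3 × 3.3600 / 15.3
    = 10.0800 / 15.3 ≈ 0.6588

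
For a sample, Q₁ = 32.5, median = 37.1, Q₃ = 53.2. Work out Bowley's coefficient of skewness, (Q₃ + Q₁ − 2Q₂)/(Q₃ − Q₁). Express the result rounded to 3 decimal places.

numerator: Q₃ + Q₁ − 2Q₂ = 53.2 + 32.5 − 2×37.1 = 11.5000
denominator: Q₃ − Q₁ = 53.2 − 32.5 = 20.7000
Bowley skewness = 11.5000 / 20.7000 ≈ 0.556

0.556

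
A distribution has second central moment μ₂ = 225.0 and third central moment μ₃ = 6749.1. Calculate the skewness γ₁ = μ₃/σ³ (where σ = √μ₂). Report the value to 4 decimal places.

1.9997

σ = √μ₂ = √225.0 = 15.00000
σ³ = μ₂^(3/2) = 3375.00000
γ₁ = μ₃/σ³ = 6749.1 / 3375.00000 ≈ 1.9997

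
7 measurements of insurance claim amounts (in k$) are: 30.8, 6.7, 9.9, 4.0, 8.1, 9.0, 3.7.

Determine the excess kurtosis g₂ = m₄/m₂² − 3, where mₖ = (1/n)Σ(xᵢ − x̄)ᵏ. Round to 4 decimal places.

1.5992

x̄ = 10.3143
Σ(xᵢ − x̄)² = 523.1486 ⇒ m₂ = 74.73551
Σ(xᵢ − x̄)⁴ = 179819.5693 ⇒ m₄ = 25688.50990
m₂² = 5585.39649
g₂ = m₄/m₂² − 3 = 4.59923 − 3 ≈ 1.5992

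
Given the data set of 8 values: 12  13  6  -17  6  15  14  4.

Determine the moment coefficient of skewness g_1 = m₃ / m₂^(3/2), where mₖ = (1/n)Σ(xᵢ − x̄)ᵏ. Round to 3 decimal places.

x̄ = (12 + 13 + 6 - 17 + 6 + 15 + 14 + 4) / 8 = 6.6250
deviations (xᵢ − x̄): 5.3750, 6.3750, -0.6250, -23.6250, -0.6250, 8.3750, 7.3750, -2.6250
Σ(xᵢ − x̄)² = 759.8750 ⇒ m₂ = 759.8750/8 = 94.98438
Σ(xᵢ − x̄)³ = -11801.7188 ⇒ m₃ = -11801.7188/8 = -1475.21484
m₂^(3/2) = 94.98438^(1.5) = 925.71703
g_1 = m₃ / m₂^(3/2) = -1475.21484 / 925.71703 ≈ -1.594

-1.594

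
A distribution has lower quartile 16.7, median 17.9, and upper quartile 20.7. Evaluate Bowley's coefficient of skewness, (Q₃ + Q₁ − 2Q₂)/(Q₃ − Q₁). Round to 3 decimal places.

numerator: Q₃ + Q₁ − 2Q₂ = 20.7 + 16.7 − 2×17.9 = 1.6000
denominator: Q₃ − Q₁ = 20.7 − 16.7 = 4.0000
Bowley skewness = 1.6000 / 4.0000 ≈ 0.400

0.400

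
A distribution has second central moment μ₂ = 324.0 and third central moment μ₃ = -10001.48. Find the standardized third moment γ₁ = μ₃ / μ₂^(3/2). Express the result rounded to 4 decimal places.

σ = √μ₂ = √324.0 = 18.00000
σ³ = μ₂^(3/2) = 5832.00000
γ₁ = μ₃/σ³ = -10001.48 / 5832.00000 ≈ -1.7149

-1.7149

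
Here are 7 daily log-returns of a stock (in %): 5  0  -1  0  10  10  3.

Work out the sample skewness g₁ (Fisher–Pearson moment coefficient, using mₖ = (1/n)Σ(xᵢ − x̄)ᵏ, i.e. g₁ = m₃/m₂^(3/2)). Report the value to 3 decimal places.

0.416

x̄ = (5 + 0 - 1 + 0 + 10 + 10 + 3) / 7 = 3.8571
deviations (xᵢ − x̄): 1.1429, -3.8571, -4.8571, -3.8571, 6.1429, 6.1429, -0.8571
Σ(xᵢ − x̄)² = 130.8571 ⇒ m₂ = 130.8571/7 = 18.69388
Σ(xᵢ − x̄)³ = 235.1020 ⇒ m₃ = 235.1020/7 = 33.58601
m₂^(3/2) = 18.69388^(1.5) = 80.82563
g₁ = m₃ / m₂^(3/2) = 33.58601 / 80.82563 ≈ 0.416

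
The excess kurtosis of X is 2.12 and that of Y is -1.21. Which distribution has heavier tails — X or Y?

X

Higher excess kurtosis ⇒ heavier tails relative to the normal distribution.
2.12 vs -1.21: the larger is 2.12, so X has heavier tails. (X is leptokurtic — heavier-than-normal tails; the other is platykurtic.)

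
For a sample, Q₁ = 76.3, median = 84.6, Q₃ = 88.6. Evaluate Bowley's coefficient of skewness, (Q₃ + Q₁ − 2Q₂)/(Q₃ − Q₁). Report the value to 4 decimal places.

numerator: Q₃ + Q₁ − 2Q₂ = 88.6 + 76.3 − 2×84.6 = -4.3000
denominator: Q₃ − Q₁ = 88.6 − 76.3 = 12.3000
Bowley skewness = -4.3000 / 12.3000 ≈ -0.3496

-0.3496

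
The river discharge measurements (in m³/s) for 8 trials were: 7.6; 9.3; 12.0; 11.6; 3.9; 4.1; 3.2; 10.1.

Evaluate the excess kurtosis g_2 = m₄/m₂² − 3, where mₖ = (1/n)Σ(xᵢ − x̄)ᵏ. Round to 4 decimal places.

x̄ = 7.7250
Σ(xᵢ − x̄)² = 89.6750 ⇒ m₂ = 11.20938
Σ(xᵢ − x̄)⁴ = 1403.4203 ⇒ m₄ = 175.42754
m₂² = 125.65009
g_2 = m₄/m₂² − 3 = 1.39616 − 3 ≈ -1.6038

-1.6038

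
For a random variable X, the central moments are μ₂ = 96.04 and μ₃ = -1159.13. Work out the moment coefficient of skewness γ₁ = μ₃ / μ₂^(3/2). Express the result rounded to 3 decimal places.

σ = √μ₂ = √96.04 = 9.80000
σ³ = μ₂^(3/2) = 941.19200
γ₁ = μ₃/σ³ = -1159.13 / 941.19200 ≈ -1.232

-1.232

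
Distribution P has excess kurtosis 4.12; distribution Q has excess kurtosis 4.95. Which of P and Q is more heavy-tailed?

Higher excess kurtosis ⇒ heavier tails relative to the normal distribution.
4.12 vs 4.95: the larger is 4.95, so Q has heavier tails.

Q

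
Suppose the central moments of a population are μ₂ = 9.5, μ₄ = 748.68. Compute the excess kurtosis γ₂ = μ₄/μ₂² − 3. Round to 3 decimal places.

μ₂² = 9.5² = 90.25000
μ₄/μ₂² = 748.68 / 90.25000 = 8.29562
γ₂ = 8.29562 − 3 ≈ 5.296

5.296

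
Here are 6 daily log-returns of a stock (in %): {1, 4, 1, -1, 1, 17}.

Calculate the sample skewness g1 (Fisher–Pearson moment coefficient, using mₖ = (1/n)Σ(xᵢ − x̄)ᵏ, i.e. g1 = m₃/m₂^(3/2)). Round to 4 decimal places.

1.5685

x̄ = (1 + 4 + 1 - 1 + 1 + 17) / 6 = 3.8333
deviations (xᵢ − x̄): -2.8333, 0.1667, -2.8333, -4.8333, -2.8333, 13.1667
Σ(xᵢ − x̄)² = 220.8333 ⇒ m₂ = 220.8333/6 = 36.80556
Σ(xᵢ − x̄)³ = 2101.4444 ⇒ m₃ = 2101.4444/6 = 350.24074
m₂^(3/2) = 36.80556^(1.5) = 223.29041
g1 = m₃ / m₂^(3/2) = 350.24074 / 223.29041 ≈ 1.5685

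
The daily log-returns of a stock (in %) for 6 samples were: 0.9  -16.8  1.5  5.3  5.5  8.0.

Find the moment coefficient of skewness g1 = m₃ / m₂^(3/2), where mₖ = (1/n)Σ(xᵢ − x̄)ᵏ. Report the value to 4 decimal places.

x̄ = (0.9 - 16.8 + 1.5 + 5.3 + 5.5 + 8.0) / 6 = 0.7333
deviations (xᵢ − x̄): 0.1667, -17.5333, 0.7667, 4.5667, 4.7667, 7.2667
Σ(xᵢ − x̄)² = 404.4133 ⇒ m₂ = 404.4133/6 = 67.40222
Σ(xᵢ − x̄)³ = -4802.3516 ⇒ m₃ = -4802.3516/6 = -800.39193
m₂^(3/2) = 67.40222^(1.5) = 553.36454
g1 = m₃ / m₂^(3/2) = -800.39193 / 553.36454 ≈ -1.4464

-1.4464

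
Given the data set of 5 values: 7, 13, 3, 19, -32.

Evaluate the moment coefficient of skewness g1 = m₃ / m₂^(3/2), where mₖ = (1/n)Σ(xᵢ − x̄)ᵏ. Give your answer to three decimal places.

x̄ = (7 + 13 + 3 + 19 - 32) / 5 = 2.0000
deviations (xᵢ − x̄): 5.0000, 11.0000, 1.0000, 17.0000, -34.0000
Σ(xᵢ − x̄)² = 1592.0000 ⇒ m₂ = 1592.0000/5 = 318.40000
Σ(xᵢ − x̄)³ = -32934.0000 ⇒ m₃ = -32934.0000/5 = -6586.80000
m₂^(3/2) = 318.40000^(1.5) = 5681.45523
g1 = m₃ / m₂^(3/2) = -6586.80000 / 5681.45523 ≈ -1.159

-1.159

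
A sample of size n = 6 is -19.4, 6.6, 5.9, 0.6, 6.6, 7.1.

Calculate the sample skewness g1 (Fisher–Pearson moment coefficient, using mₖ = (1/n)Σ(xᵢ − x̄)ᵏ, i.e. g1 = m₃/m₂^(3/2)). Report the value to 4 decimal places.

x̄ = (-19.4 + 6.6 + 5.9 + 0.6 + 6.6 + 7.1) / 6 = 1.2333
deviations (xᵢ − x̄): -20.6333, 5.3667, 4.6667, -0.6333, 5.3667, 5.8667
Σ(xᵢ − x̄)² = 539.9333 ⇒ m₂ = 539.9333/6 = 89.98889
Σ(xᵢ − x̄)³ = -8171.8956 ⇒ m₃ = -8171.8956/6 = -1361.98259
m₂^(3/2) = 89.98889^(1.5) = 853.65686
g1 = m₃ / m₂^(3/2) = -1361.98259 / 853.65686 ≈ -1.5955

-1.5955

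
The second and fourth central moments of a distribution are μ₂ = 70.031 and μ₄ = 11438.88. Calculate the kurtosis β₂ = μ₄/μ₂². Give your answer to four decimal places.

2.3324

μ₂² = 70.031² = 4904.34096
μ₄/μ₂² = 11438.88 / 4904.34096 = 2.33240
β₂ ≈ 2.3324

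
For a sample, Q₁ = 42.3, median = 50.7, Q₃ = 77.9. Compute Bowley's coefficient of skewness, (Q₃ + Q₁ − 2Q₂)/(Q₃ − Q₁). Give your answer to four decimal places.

0.5281

numerator: Q₃ + Q₁ − 2Q₂ = 77.9 + 42.3 − 2×50.7 = 18.8000
denominator: Q₃ − Q₁ = 77.9 − 42.3 = 35.6000
Bowley skewness = 18.8000 / 35.6000 ≈ 0.5281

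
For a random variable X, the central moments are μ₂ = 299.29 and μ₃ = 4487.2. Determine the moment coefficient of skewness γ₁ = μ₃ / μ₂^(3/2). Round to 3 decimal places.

0.867

σ = √μ₂ = √299.29 = 17.30000
σ³ = μ₂^(3/2) = 5177.71700
γ₁ = μ₃/σ³ = 4487.2 / 5177.71700 ≈ 0.867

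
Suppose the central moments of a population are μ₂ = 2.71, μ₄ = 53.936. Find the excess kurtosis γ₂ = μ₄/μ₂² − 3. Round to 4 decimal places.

4.3441

μ₂² = 2.71² = 7.34410
μ₄/μ₂² = 53.936 / 7.34410 = 7.34413
γ₂ = 7.34413 − 3 ≈ 4.3441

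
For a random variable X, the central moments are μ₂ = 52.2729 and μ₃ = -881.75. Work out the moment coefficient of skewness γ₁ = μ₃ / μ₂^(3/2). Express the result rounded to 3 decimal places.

σ = √μ₂ = √52.2729 = 7.23000
σ³ = μ₂^(3/2) = 377.93307
γ₁ = μ₃/σ³ = -881.75 / 377.93307 ≈ -2.333

-2.333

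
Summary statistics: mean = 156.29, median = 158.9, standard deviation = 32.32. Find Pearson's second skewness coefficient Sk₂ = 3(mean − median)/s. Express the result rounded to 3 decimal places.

-0.242

Sk₂ = 3(156.29 − 158.9) / 32.32 = 3 × -2.6100 / 32.32
    = -7.8300 / 32.32 ≈ -0.242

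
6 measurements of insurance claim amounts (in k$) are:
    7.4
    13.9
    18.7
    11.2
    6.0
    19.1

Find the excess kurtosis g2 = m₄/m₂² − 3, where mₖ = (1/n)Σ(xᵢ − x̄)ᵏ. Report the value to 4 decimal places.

-1.5297

x̄ = 12.7167
Σ(xᵢ − x̄)² = 153.6283 ⇒ m₂ = 25.60472
Σ(xᵢ − x̄)⁴ = 5783.4835 ⇒ m₄ = 963.91391
m₂² = 655.60180
g2 = m₄/m₂² − 3 = 1.47027 − 3 ≈ -1.5297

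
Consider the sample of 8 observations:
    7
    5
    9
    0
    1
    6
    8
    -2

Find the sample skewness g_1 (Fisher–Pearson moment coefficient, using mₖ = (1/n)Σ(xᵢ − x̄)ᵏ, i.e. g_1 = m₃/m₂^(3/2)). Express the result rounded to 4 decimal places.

x̄ = (7 + 5 + 9 + 0 + 1 + 6 + 8 - 2) / 8 = 4.2500
deviations (xᵢ − x̄): 2.7500, 0.7500, 4.7500, -4.2500, -3.2500, 1.7500, 3.7500, -6.2500
Σ(xᵢ − x̄)² = 115.5000 ⇒ m₂ = 115.5000/8 = 14.43750
Σ(xᵢ − x̄)³ = -168.7500 ⇒ m₃ = -168.7500/8 = -21.09375
m₂^(3/2) = 14.43750^(1.5) = 54.85775
g_1 = m₃ / m₂^(3/2) = -21.09375 / 54.85775 ≈ -0.3845

-0.3845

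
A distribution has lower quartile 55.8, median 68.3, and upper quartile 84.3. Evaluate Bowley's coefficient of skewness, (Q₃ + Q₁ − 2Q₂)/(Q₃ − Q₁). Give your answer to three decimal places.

0.123

numerator: Q₃ + Q₁ − 2Q₂ = 84.3 + 55.8 − 2×68.3 = 3.5000
denominator: Q₃ − Q₁ = 84.3 − 55.8 = 28.5000
Bowley skewness = 3.5000 / 28.5000 ≈ 0.123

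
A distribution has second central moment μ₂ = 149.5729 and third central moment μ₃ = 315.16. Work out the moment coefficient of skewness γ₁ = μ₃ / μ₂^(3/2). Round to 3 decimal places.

0.172

σ = √μ₂ = √149.5729 = 12.23000
σ³ = μ₂^(3/2) = 1829.27657
γ₁ = μ₃/σ³ = 315.16 / 1829.27657 ≈ 0.172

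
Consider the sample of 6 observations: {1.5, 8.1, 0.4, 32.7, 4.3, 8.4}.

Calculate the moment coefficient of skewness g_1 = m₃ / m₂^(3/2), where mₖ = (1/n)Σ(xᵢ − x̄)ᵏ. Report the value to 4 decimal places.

1.4930

x̄ = (1.5 + 8.1 + 0.4 + 32.7 + 4.3 + 8.4) / 6 = 9.2333
deviations (xᵢ − x̄): -7.7333, -1.1333, -8.8333, 23.4667, -4.9333, -0.8333
Σ(xᵢ − x̄)² = 714.8333 ⇒ m₂ = 714.8333/6 = 119.13889
Σ(xᵢ − x̄)³ = 11648.8944 ⇒ m₃ = 11648.8944/6 = 1941.48241
m₂^(3/2) = 119.13889^(1.5) = 1300.41005
g_1 = m₃ / m₂^(3/2) = 1941.48241 / 1300.41005 ≈ 1.4930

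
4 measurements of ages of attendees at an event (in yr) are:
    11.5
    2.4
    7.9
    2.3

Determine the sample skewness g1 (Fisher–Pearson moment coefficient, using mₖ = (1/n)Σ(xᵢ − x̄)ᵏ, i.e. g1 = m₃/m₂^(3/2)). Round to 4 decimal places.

0.3033

x̄ = (11.5 + 2.4 + 7.9 + 2.3) / 4 = 6.0250
deviations (xᵢ − x̄): 5.4750, -3.6250, 1.8750, -3.7250
Σ(xᵢ − x̄)² = 60.5075 ⇒ m₂ = 60.5075/4 = 15.12688
Σ(xᵢ − x̄)³ = 71.3869 ⇒ m₃ = 71.3869/4 = 17.84672
m₂^(3/2) = 15.12688^(1.5) = 58.83338
g1 = m₃ / m₂^(3/2) = 17.84672 / 58.83338 ≈ 0.3033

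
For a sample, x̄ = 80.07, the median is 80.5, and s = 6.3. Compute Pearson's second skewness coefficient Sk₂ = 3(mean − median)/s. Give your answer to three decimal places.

Sk₂ = 3(80.07 − 80.5) / 6.3 = 3 × -0.4300 / 6.3
    = -1.2900 / 6.3 ≈ -0.205

-0.205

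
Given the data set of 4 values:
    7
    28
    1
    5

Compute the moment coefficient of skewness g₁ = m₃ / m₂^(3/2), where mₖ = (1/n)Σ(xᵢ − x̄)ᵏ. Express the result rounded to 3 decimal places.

x̄ = (7 + 28 + 1 + 5) / 4 = 10.2500
deviations (xᵢ − x̄): -3.2500, 17.7500, -9.2500, -5.2500
Σ(xᵢ − x̄)² = 438.7500 ⇒ m₂ = 438.7500/4 = 109.68750
Σ(xᵢ − x̄)³ = 4621.8750 ⇒ m₃ = 4621.8750/4 = 1155.46875
m₂^(3/2) = 109.68750^(1.5) = 1148.77693
g₁ = m₃ / m₂^(3/2) = 1155.46875 / 1148.77693 ≈ 1.006

1.006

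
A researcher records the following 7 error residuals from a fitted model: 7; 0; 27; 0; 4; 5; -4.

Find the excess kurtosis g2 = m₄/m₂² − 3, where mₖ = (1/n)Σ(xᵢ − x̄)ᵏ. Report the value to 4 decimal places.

x̄ = 5.5714
Σ(xᵢ − x̄)² = 617.7143 ⇒ m₂ = 88.24490
Σ(xᵢ − x̄)⁴ = 221179.8834 ⇒ m₄ = 31597.12620
m₂² = 7787.16202
g2 = m₄/m₂² − 3 = 4.05759 − 3 ≈ 1.0576

1.0576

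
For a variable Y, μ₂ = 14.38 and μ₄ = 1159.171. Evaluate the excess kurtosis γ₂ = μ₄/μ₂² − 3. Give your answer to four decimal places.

2.6057

μ₂² = 14.38² = 206.78440
μ₄/μ₂² = 1159.171 / 206.78440 = 5.60570
γ₂ = 5.60570 − 3 ≈ 2.6057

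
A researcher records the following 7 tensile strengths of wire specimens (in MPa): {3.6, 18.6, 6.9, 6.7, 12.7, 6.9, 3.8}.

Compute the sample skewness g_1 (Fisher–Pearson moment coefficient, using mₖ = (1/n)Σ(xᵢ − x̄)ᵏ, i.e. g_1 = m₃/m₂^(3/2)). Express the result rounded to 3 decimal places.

x̄ = (3.6 + 18.6 + 6.9 + 6.7 + 12.7 + 6.9 + 3.8) / 7 = 8.4571
deviations (xᵢ − x̄): -4.8571, 10.1429, -1.5571, -1.7571, 4.2429, -1.5571, -4.6571
Σ(xᵢ − x̄)² = 174.0971 ⇒ m₂ = 174.0971/7 = 24.87102
Σ(xᵢ − x̄)³ = 891.2775 ⇒ m₃ = 891.2775/7 = 127.32535
m₂^(3/2) = 24.87102^(1.5) = 124.03390
g_1 = m₃ / m₂^(3/2) = 127.32535 / 124.03390 ≈ 1.027

1.027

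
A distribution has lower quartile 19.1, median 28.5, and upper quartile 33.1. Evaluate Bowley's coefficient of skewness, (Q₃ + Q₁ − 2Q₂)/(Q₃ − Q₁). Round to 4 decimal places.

-0.3429

numerator: Q₃ + Q₁ − 2Q₂ = 33.1 + 19.1 − 2×28.5 = -4.8000
denominator: Q₃ − Q₁ = 33.1 − 19.1 = 14.0000
Bowley skewness = -4.8000 / 14.0000 ≈ -0.3429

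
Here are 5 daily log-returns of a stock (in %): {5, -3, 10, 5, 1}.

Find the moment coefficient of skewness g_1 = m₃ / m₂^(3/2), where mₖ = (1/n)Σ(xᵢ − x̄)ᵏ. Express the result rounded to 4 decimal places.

x̄ = (5 - 3 + 10 + 5 + 1) / 5 = 3.6000
deviations (xᵢ − x̄): 1.4000, -6.6000, 6.4000, 1.4000, -2.6000
Σ(xᵢ − x̄)² = 95.2000 ⇒ m₂ = 95.2000/5 = 19.04000
Σ(xᵢ − x̄)³ = -37.4400 ⇒ m₃ = -37.4400/5 = -7.48800
m₂^(3/2) = 19.04000^(1.5) = 83.08075
g_1 = m₃ / m₂^(3/2) = -7.48800 / 83.08075 ≈ -0.0901

-0.0901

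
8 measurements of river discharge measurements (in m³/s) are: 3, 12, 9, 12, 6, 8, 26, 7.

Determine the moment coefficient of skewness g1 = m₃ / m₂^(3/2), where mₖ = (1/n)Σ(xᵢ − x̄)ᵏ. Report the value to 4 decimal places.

1.4694

x̄ = (3 + 12 + 9 + 12 + 6 + 8 + 26 + 7) / 8 = 10.3750
deviations (xᵢ − x̄): -7.3750, 1.6250, -1.3750, 1.6250, -4.3750, -2.3750, 15.6250, -3.3750
Σ(xᵢ − x̄)² = 341.8750 ⇒ m₂ = 341.8750/8 = 42.73438
Σ(xᵢ − x̄)³ = 3283.9688 ⇒ m₃ = 3283.9688/8 = 410.49609
m₂^(3/2) = 42.73438^(1.5) = 279.36117
g1 = m₃ / m₂^(3/2) = 410.49609 / 279.36117 ≈ 1.4694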